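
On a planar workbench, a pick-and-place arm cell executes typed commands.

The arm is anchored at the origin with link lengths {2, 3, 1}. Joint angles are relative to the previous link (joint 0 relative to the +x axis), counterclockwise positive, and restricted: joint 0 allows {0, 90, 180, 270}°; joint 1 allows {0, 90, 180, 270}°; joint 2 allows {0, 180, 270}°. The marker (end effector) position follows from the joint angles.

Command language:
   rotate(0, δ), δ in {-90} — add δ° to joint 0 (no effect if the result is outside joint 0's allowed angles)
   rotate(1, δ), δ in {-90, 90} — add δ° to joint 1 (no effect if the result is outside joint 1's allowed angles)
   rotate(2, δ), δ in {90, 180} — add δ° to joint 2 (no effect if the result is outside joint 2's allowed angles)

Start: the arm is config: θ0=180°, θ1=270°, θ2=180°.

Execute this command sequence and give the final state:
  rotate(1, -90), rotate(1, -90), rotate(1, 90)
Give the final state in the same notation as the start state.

initial: config: θ0=180°, θ1=270°, θ2=180°
1. rotate(1, -90) → config: θ0=180°, θ1=180°, θ2=180°
2. rotate(1, -90) → config: θ0=180°, θ1=90°, θ2=180°
3. rotate(1, 90) → config: θ0=180°, θ1=180°, θ2=180°

config: θ0=180°, θ1=180°, θ2=180°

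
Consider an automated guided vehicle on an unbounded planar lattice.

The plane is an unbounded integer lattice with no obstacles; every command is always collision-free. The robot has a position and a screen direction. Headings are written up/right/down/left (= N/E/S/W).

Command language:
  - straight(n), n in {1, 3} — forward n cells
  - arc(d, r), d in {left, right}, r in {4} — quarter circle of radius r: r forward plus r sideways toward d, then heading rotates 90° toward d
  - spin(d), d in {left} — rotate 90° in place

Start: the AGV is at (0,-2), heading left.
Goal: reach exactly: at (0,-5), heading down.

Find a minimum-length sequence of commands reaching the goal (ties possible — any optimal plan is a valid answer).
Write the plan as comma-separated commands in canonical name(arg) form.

initial: at (0,-2), heading left
[1] after spin(left): at (0,-2), heading down
[2] after straight(3): at (0,-5), heading down
no 1-step plan works, so 2 is optimal.

spin(left), straight(3)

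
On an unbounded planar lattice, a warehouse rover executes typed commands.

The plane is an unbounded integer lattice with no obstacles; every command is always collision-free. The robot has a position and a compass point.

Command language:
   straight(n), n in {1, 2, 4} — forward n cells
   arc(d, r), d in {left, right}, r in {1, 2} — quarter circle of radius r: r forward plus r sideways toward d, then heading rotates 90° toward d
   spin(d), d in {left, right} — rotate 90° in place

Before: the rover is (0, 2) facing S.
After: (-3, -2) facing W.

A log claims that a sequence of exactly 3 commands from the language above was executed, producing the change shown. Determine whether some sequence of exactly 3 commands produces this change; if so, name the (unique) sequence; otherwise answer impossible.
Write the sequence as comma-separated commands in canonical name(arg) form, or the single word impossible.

straight(2), arc(right, 2), straight(1)

key: order matters: swapping straight(2) and straight(1) lands elsewhere
t0: (0, 2) facing S
step 1 (straight(2)): (0, 0) facing S
step 2 (arc(right, 2)): (-2, -2) facing W
step 3 (straight(1)): (-3, -2) facing W
no rival 3-sequence matches.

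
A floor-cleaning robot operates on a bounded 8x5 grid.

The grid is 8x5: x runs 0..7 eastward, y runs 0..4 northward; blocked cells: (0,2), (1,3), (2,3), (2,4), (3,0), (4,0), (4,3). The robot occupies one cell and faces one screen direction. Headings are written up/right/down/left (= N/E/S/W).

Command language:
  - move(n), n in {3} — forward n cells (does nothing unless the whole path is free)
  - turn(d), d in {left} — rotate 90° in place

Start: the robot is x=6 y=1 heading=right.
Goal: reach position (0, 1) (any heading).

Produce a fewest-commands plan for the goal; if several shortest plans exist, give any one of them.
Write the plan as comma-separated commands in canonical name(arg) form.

from: x=6 y=1 heading=right
1. turn(left) → x=6 y=1 heading=up
2. turn(left) → x=6 y=1 heading=left
3. move(3) → x=3 y=1 heading=left
4. move(3) → x=0 y=1 heading=left
shorter routes all fall short; 4 is best.

turn(left), turn(left), move(3), move(3)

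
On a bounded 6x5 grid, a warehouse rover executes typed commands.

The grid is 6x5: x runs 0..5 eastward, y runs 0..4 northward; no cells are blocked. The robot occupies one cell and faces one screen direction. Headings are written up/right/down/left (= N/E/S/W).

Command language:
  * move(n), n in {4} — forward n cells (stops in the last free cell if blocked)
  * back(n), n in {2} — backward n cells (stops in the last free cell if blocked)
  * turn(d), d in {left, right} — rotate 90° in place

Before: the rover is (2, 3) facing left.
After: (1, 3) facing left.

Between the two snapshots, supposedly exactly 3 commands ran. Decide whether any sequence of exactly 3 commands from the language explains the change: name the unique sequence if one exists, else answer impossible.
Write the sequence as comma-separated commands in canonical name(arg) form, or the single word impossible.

back(2), back(2), move(4)

key: the second back(2) runs into the grid edge before its full distance
initial: (2, 3) facing left
[1] after back(2): (4, 3) facing left
[2] after back(2): (5, 3) facing left
[3] after move(4): (1, 3) facing left
all 64 alternatives checked — unique.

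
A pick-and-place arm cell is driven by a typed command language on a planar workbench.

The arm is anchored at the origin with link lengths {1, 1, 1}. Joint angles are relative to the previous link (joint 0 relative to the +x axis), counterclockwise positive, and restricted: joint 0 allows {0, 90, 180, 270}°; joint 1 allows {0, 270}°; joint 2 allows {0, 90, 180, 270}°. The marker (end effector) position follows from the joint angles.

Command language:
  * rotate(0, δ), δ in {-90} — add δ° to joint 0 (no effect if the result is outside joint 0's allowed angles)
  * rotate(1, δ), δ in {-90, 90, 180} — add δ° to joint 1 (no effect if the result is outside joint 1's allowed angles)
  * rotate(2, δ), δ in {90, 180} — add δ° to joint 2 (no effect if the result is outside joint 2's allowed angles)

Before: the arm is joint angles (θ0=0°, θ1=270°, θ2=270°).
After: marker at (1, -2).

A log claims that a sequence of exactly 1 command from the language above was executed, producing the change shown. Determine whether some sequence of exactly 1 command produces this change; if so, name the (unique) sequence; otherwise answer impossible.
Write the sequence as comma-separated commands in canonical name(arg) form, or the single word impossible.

start: joint angles (θ0=0°, θ1=270°, θ2=270°)
step 1 (rotate(2, 90)): joint angles (θ0=0°, θ1=270°, θ2=0°)
no rival 1-sequence matches.

rotate(2, 90)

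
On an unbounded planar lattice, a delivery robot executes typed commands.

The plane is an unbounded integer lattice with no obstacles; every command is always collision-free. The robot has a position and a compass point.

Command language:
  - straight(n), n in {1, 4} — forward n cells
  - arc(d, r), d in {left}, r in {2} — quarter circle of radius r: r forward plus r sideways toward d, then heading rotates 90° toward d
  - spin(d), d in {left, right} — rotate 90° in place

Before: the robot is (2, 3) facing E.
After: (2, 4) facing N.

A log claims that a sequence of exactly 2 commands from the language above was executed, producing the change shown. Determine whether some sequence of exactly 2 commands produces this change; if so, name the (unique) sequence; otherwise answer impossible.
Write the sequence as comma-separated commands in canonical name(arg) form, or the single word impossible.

spin(left), straight(1)

key: order matters: swapping spin(left) and straight(1) lands elsewhere
initial: (2, 3) facing E
step 1 (spin(left)): (2, 3) facing N
step 2 (straight(1)): (2, 4) facing N
all 25 alternatives checked — unique.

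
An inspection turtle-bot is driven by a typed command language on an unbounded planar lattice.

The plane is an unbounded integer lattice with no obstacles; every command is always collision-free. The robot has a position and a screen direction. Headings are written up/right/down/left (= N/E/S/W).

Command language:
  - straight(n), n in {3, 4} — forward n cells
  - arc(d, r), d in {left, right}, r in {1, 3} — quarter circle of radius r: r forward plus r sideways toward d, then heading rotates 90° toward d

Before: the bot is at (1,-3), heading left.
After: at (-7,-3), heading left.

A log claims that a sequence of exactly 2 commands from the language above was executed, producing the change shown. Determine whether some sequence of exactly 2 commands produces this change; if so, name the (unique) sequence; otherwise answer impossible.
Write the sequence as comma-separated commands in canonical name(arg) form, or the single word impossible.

key: still facing W at the end — nothing in the sequence rotates
from: at (1,-3), heading left
step 1 (straight(4)): at (-3,-3), heading left
step 2 (straight(4)): at (-7,-3), heading left
all 36 alternatives checked — unique.

straight(4), straight(4)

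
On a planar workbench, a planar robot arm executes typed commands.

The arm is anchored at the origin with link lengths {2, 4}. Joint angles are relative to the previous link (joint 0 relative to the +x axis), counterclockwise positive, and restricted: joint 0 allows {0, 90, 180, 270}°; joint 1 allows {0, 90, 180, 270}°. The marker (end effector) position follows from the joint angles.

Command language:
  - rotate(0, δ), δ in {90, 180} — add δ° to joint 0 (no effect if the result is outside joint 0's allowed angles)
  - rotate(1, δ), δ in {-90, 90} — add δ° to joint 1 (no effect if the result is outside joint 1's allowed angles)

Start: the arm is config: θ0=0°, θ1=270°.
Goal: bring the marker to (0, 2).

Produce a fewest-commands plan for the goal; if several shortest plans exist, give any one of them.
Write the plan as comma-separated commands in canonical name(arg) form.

from: config: θ0=0°, θ1=270°
t=1 rotate(0, 180) ⇒ config: θ0=180°, θ1=270°
t=2 rotate(1, -90) ⇒ config: θ0=180°, θ1=180°
t=3 rotate(0, 90) ⇒ config: θ0=270°, θ1=180°
shorter routes all fall short; 3 is best.

rotate(0, 180), rotate(1, -90), rotate(0, 90)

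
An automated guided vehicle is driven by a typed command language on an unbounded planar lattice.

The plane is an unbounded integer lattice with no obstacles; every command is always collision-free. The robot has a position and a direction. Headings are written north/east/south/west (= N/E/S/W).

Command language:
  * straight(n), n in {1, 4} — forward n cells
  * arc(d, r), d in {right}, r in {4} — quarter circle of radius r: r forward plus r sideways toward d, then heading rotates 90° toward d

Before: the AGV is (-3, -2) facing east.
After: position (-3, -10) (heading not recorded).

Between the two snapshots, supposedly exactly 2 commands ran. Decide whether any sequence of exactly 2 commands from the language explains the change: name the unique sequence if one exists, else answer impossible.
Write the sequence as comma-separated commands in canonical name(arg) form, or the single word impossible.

arc(right, 4), arc(right, 4)

start: (-3, -2) facing east
t=1 arc(right, 4) ⇒ (1, -6) facing south
t=2 arc(right, 4) ⇒ (-3, -10) facing west
all 9 alternatives checked — unique.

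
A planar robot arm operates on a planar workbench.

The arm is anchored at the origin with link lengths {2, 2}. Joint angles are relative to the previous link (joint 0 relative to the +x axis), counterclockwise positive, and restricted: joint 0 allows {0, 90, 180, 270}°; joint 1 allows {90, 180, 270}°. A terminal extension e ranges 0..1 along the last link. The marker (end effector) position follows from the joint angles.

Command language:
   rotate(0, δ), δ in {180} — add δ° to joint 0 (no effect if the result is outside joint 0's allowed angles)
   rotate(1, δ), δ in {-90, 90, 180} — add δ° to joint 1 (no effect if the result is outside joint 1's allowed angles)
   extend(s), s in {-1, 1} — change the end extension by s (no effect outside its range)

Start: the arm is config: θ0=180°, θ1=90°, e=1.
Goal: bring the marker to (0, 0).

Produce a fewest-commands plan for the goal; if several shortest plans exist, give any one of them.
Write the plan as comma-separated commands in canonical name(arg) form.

initial: config: θ0=180°, θ1=90°, e=1
t=1 extend(-1) ⇒ config: θ0=180°, θ1=90°, e=0
t=2 rotate(1, 90) ⇒ config: θ0=180°, θ1=180°, e=0
minimal: 2 command(s), checked below 2.

extend(-1), rotate(1, 90)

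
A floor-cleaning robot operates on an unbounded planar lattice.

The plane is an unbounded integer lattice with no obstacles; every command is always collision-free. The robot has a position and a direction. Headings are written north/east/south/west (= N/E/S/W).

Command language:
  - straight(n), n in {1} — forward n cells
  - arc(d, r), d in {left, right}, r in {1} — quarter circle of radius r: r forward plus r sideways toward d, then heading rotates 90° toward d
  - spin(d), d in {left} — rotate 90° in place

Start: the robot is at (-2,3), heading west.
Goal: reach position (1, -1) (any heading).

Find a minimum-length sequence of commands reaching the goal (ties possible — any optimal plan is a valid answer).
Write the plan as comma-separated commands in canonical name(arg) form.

from: at (-2,3), heading west
t=1 arc(left, 1) ⇒ at (-3,2), heading south
t=2 arc(left, 1) ⇒ at (-2,1), heading east
t=3 straight(1) ⇒ at (-1,1), heading east
t=4 arc(right, 1) ⇒ at (0,0), heading south
t=5 arc(left, 1) ⇒ at (1,-1), heading east
no 4-step plan works, so 5 is optimal.

arc(left, 1), arc(left, 1), straight(1), arc(right, 1), arc(left, 1)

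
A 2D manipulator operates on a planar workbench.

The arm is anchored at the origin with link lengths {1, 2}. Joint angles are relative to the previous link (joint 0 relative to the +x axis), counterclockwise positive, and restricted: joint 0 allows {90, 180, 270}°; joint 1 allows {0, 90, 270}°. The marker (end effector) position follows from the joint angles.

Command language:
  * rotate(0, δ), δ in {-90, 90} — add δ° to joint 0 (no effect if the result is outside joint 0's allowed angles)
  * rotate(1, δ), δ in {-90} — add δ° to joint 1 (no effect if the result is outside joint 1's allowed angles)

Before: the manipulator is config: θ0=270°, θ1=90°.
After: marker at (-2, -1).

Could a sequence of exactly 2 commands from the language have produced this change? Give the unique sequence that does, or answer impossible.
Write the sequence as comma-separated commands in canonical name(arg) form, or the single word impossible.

start: config: θ0=270°, θ1=90°
[1] after rotate(1, -90): config: θ0=270°, θ1=0°
[2] after rotate(1, -90): config: θ0=270°, θ1=270°
no other 2-command option fits: unique.

rotate(1, -90), rotate(1, -90)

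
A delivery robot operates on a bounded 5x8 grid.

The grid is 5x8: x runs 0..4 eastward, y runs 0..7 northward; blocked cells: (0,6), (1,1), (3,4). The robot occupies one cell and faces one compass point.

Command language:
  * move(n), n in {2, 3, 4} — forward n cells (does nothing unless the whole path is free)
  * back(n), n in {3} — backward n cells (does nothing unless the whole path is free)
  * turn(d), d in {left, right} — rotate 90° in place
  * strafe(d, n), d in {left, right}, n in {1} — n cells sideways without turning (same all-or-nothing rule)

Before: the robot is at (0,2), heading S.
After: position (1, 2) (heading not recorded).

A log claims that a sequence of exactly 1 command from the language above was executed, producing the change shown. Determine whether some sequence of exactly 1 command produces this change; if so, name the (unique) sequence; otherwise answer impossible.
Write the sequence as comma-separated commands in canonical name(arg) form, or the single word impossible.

initial: at (0,2), heading S
1. strafe(left, 1) → at (1,2), heading S
no rival 1-sequence matches.

strafe(left, 1)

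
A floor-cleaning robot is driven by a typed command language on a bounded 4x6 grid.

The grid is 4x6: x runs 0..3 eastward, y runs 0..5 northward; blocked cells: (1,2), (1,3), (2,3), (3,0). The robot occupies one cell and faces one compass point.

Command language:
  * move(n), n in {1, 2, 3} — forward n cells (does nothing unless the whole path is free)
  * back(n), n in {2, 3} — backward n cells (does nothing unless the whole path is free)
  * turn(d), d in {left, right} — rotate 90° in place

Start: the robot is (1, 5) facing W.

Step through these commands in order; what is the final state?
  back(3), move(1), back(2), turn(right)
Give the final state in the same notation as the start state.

(2, 5) facing N

t0: (1, 5) facing W
[1] after back(3): (1, 5) facing W
[2] after move(1): (0, 5) facing W
[3] after back(2): (2, 5) facing W
[4] after turn(right): (2, 5) facing N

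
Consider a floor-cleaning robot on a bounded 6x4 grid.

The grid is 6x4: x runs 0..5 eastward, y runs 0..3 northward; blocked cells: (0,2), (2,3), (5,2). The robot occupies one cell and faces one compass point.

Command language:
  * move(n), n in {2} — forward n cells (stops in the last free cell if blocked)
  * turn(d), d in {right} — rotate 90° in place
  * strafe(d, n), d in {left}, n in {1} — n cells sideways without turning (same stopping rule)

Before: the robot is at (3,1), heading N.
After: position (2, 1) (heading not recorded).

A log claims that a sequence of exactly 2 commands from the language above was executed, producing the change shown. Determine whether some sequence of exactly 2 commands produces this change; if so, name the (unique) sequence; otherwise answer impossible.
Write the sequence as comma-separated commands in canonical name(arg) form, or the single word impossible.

key: order matters: swapping strafe(left, 1) and turn(right) lands elsewhere
from: at (3,1), heading N
1. strafe(left, 1) → at (2,1), heading N
2. turn(right) → at (2,1), heading E
all 9 alternatives checked — unique.

strafe(left, 1), turn(right)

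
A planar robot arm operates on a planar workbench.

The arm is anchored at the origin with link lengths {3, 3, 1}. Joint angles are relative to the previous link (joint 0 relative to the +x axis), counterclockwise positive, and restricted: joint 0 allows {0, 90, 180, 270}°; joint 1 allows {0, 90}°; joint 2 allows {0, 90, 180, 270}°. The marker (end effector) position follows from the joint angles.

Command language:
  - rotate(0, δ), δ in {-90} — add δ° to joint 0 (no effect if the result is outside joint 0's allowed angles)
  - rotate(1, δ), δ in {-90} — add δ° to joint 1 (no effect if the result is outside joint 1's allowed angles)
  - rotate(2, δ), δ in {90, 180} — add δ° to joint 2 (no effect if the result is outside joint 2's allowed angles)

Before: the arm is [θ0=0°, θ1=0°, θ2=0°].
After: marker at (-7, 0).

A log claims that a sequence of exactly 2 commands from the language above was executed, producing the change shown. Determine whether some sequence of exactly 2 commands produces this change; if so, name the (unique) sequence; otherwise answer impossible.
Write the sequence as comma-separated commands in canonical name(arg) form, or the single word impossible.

rotate(0, -90), rotate(0, -90)

initial: [θ0=0°, θ1=0°, θ2=0°]
1. rotate(0, -90) → [θ0=270°, θ1=0°, θ2=0°]
2. rotate(0, -90) → [θ0=180°, θ1=0°, θ2=0°]
uniquely the one of 16 2-step routes that fits.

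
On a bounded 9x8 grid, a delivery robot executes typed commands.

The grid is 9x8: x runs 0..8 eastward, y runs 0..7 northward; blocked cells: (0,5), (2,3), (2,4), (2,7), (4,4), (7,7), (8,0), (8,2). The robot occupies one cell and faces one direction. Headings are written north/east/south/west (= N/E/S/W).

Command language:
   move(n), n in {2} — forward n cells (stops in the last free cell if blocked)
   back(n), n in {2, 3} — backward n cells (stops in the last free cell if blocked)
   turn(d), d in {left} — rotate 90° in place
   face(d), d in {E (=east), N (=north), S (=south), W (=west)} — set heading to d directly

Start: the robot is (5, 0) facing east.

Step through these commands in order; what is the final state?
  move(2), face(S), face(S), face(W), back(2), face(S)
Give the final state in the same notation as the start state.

(7, 0) facing south

initial: (5, 0) facing east
1. move(2) → (7, 0) facing east
2. face(S) → (7, 0) facing south
3. face(S) → (7, 0) facing south
4. face(W) → (7, 0) facing west
5. back(2) → (7, 0) facing west
6. face(S) → (7, 0) facing south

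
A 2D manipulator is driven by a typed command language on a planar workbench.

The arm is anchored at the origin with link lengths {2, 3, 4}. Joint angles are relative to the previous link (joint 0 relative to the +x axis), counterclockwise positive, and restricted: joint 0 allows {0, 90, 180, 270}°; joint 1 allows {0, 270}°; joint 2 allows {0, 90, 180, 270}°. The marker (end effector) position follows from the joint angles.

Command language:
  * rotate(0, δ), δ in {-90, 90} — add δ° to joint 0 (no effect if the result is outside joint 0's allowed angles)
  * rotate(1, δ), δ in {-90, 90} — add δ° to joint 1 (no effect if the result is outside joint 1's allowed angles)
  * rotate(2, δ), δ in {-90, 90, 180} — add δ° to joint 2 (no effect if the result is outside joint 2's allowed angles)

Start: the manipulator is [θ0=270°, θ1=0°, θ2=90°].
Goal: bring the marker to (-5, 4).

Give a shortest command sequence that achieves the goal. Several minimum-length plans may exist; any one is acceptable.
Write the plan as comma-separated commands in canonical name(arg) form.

rotate(0, -90), rotate(2, 180)

begin: [θ0=270°, θ1=0°, θ2=90°]
[1] after rotate(0, -90): [θ0=180°, θ1=0°, θ2=90°]
[2] after rotate(2, 180): [θ0=180°, θ1=0°, θ2=270°]
no 1-step plan works, so 2 is optimal.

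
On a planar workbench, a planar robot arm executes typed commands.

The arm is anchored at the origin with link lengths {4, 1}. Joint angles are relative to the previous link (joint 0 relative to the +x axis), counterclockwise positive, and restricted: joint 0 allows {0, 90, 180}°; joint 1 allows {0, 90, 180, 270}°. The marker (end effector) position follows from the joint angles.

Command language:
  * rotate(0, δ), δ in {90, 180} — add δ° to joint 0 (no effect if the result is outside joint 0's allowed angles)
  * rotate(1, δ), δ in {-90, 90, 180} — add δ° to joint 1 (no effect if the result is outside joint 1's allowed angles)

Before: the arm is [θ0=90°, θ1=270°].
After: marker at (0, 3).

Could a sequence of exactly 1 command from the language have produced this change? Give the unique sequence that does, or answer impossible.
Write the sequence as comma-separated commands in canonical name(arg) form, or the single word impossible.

rotate(1, -90)

start: [θ0=90°, θ1=270°]
1. rotate(1, -90) → [θ0=90°, θ1=180°]
all 5 alternatives checked — unique.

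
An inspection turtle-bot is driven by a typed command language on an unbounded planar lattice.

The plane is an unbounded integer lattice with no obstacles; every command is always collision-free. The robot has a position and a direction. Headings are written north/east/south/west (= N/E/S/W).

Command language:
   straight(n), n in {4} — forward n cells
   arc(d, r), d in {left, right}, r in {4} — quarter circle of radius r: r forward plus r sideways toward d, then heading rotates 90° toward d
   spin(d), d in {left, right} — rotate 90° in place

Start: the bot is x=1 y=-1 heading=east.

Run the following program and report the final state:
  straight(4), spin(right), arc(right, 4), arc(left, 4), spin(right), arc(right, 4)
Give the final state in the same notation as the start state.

initial: x=1 y=-1 heading=east
[1] after straight(4): x=5 y=-1 heading=east
[2] after spin(right): x=5 y=-1 heading=south
[3] after arc(right, 4): x=1 y=-5 heading=west
[4] after arc(left, 4): x=-3 y=-9 heading=south
[5] after spin(right): x=-3 y=-9 heading=west
[6] after arc(right, 4): x=-7 y=-5 heading=north

x=-7 y=-5 heading=north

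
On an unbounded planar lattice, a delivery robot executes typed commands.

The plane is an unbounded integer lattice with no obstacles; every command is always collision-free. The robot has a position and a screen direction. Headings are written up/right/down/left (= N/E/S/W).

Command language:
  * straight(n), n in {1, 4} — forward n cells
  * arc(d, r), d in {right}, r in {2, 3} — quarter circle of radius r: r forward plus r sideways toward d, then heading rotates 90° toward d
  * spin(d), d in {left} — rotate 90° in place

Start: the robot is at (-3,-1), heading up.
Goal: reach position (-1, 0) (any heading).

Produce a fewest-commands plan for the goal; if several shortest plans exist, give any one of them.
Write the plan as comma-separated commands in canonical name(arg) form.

arc(right, 3), arc(right, 3), arc(right, 2), arc(right, 2), straight(1)

start: at (-3,-1), heading up
t=1 arc(right, 3) ⇒ at (0,2), heading right
t=2 arc(right, 3) ⇒ at (3,-1), heading down
t=3 arc(right, 2) ⇒ at (1,-3), heading left
t=4 arc(right, 2) ⇒ at (-1,-1), heading up
t=5 straight(1) ⇒ at (-1,0), heading up
minimal: 5 command(s), checked below 5.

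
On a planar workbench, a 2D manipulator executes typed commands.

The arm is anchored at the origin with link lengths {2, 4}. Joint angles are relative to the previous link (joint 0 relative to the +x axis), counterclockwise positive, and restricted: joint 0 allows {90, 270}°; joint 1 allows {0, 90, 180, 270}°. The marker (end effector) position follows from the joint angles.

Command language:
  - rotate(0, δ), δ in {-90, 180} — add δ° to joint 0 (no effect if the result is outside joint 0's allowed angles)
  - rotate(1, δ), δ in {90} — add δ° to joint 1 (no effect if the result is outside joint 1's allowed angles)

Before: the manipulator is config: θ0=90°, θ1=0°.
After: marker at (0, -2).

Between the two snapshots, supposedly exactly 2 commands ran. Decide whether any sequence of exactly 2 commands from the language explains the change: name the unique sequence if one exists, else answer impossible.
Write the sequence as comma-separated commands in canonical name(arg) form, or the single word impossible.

from: config: θ0=90°, θ1=0°
1. rotate(1, 90) → config: θ0=90°, θ1=90°
2. rotate(1, 90) → config: θ0=90°, θ1=180°
all 9 alternatives checked — unique.

rotate(1, 90), rotate(1, 90)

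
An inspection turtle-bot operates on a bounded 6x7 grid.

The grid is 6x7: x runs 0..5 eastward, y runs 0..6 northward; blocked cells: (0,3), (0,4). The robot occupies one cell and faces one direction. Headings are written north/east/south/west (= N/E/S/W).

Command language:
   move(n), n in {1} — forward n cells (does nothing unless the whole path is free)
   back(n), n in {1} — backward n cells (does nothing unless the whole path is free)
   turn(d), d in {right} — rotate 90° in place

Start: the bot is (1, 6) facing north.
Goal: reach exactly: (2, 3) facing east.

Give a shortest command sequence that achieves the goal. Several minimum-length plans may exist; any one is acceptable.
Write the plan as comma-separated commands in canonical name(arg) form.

start: (1, 6) facing north
step 1 (back(1)): (1, 5) facing north
step 2 (back(1)): (1, 4) facing north
step 3 (back(1)): (1, 3) facing north
step 4 (turn(right)): (1, 3) facing east
step 5 (move(1)): (2, 3) facing east
minimal: 5 command(s), checked below 5.

back(1), back(1), back(1), turn(right), move(1)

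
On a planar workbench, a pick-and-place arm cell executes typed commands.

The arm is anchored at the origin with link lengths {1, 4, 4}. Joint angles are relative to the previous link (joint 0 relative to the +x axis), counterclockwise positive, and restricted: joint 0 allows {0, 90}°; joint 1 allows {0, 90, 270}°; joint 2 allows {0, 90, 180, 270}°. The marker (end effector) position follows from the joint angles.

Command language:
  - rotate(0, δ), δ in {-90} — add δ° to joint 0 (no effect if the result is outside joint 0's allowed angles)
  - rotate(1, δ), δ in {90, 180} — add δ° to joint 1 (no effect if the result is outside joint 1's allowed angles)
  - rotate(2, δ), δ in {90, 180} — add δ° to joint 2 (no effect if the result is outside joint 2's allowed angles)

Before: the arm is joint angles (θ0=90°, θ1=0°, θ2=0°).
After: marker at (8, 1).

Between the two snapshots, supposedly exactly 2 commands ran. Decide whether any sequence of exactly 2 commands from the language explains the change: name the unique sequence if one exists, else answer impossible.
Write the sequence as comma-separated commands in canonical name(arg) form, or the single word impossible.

rotate(1, 90), rotate(1, 180)

key: running rotate(1, 180) before rotate(1, 90) would end elsewhere — order is forced
initial: joint angles (θ0=90°, θ1=0°, θ2=0°)
t=1 rotate(1, 90) ⇒ joint angles (θ0=90°, θ1=90°, θ2=0°)
t=2 rotate(1, 180) ⇒ joint angles (θ0=90°, θ1=270°, θ2=0°)
all 25 alternatives checked — unique.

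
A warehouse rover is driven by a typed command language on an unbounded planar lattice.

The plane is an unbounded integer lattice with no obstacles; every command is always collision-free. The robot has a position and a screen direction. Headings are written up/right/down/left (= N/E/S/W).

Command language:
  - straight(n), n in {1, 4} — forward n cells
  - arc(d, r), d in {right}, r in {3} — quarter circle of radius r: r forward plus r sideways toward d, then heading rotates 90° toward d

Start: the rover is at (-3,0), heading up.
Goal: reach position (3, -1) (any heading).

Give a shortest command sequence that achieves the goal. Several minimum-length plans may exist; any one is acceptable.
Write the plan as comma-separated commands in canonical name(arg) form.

begin: at (-3,0), heading up
step 1 (arc(right, 3)): at (0,3), heading right
step 2 (arc(right, 3)): at (3,0), heading down
step 3 (straight(1)): at (3,-1), heading down
shorter routes all fall short; 3 is best.

arc(right, 3), arc(right, 3), straight(1)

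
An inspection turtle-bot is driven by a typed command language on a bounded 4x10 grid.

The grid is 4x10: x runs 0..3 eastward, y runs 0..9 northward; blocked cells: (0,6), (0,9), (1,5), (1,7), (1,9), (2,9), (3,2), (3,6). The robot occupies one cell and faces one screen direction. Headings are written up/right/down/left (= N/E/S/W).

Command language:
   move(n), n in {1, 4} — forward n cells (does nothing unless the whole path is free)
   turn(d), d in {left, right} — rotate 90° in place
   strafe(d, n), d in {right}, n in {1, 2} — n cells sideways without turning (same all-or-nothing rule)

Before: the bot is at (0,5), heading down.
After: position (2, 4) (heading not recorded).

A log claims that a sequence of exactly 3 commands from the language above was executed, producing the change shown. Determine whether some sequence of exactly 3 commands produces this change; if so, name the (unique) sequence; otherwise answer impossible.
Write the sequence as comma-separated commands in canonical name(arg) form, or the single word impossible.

impossible

all 216 sequences checked — none match.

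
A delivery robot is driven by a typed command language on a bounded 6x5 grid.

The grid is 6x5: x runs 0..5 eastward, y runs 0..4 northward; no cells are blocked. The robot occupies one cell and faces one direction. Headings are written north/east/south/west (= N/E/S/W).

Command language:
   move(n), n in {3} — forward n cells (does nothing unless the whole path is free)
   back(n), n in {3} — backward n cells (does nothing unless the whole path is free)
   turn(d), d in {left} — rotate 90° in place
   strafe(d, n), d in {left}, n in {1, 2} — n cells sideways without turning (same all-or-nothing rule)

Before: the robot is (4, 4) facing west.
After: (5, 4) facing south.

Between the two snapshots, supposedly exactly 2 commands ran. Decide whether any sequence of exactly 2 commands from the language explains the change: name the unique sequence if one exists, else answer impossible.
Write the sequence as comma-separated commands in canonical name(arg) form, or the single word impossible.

turn(left), strafe(left, 1)

key: running strafe(left, 1) before turn(left) would end elsewhere — order is forced
t0: (4, 4) facing west
t=1 turn(left) ⇒ (4, 4) facing south
t=2 strafe(left, 1) ⇒ (5, 4) facing south
no other 2-command option fits: unique.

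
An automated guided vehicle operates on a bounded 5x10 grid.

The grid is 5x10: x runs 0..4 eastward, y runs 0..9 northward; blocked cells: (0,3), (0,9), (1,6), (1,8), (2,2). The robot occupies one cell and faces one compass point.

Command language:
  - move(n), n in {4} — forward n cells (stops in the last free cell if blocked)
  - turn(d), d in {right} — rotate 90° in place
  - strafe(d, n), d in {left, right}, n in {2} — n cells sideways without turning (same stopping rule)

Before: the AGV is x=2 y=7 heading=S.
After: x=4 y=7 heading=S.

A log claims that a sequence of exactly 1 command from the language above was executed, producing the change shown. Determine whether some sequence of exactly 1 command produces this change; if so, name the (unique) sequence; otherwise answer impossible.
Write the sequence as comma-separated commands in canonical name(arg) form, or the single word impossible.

key: still facing S — the one step turns nothing
from: x=2 y=7 heading=S
t=1 strafe(left, 2) ⇒ x=4 y=7 heading=S
uniquely the one of 4 1-step routes that fits.

strafe(left, 2)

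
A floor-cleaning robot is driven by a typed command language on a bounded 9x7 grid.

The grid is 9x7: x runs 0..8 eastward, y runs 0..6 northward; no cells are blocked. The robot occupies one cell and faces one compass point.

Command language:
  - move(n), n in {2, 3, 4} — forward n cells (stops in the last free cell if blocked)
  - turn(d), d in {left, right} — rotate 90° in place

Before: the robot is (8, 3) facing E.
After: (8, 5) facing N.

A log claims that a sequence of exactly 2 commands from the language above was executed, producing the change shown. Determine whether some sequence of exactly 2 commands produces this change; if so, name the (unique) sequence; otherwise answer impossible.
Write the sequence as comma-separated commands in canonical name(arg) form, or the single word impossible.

turn(left), move(2)

key: order matters: swapping turn(left) and move(2) lands elsewhere
from: (8, 3) facing E
t=1 turn(left) ⇒ (8, 3) facing N
t=2 move(2) ⇒ (8, 5) facing N
no rival 2-sequence matches.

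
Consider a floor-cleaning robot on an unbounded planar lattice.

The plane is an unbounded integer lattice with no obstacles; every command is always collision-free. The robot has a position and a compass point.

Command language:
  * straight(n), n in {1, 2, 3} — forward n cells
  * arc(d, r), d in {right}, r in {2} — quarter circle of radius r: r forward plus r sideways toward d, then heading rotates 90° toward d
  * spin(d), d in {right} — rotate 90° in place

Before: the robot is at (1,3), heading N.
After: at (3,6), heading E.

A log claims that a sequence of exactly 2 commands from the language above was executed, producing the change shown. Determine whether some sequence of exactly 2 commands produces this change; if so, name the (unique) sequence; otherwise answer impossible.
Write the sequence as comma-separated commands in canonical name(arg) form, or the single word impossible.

key: cell and facing (now E) both changed — the 2 commands mix motion and turning
start: at (1,3), heading N
[1] after straight(1): at (1,4), heading N
[2] after arc(right, 2): at (3,6), heading E
all 25 alternatives checked — unique.

straight(1), arc(right, 2)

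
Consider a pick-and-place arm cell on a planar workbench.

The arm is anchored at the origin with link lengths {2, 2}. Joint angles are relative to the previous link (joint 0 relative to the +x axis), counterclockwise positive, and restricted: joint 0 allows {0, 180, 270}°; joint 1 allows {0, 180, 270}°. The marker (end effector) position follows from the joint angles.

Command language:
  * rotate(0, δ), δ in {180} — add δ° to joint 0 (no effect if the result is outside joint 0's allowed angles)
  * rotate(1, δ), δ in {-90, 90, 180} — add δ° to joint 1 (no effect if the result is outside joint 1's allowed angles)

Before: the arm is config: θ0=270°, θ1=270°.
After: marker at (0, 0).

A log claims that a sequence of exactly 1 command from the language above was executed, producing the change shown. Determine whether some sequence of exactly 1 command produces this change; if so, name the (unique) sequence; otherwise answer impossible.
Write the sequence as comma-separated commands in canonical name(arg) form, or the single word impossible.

rotate(1, -90)

initial: config: θ0=270°, θ1=270°
[1] after rotate(1, -90): config: θ0=270°, θ1=180°
uniquely the one of 4 1-step routes that fits.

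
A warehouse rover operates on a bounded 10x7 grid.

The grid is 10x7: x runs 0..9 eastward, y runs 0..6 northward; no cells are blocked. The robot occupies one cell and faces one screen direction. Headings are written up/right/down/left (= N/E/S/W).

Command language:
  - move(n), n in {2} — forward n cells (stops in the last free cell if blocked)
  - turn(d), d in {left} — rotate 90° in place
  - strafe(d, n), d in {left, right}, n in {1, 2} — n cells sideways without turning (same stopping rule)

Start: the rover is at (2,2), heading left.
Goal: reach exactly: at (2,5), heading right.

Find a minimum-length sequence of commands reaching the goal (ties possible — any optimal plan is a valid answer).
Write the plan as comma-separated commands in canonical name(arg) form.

strafe(right, 1), strafe(right, 2), turn(left), turn(left)

t0: at (2,2), heading left
1. strafe(right, 1) → at (2,3), heading left
2. strafe(right, 2) → at (2,5), heading left
3. turn(left) → at (2,5), heading down
4. turn(left) → at (2,5), heading right
no 3-step plan works, so 4 is optimal.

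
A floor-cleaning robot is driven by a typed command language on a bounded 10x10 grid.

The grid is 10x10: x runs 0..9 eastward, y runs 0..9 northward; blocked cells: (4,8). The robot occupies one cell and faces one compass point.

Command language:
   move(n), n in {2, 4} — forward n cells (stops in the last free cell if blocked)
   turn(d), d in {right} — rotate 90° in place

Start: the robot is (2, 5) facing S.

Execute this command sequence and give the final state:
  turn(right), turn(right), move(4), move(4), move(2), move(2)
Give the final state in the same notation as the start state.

start: (2, 5) facing S
[1] after turn(right): (2, 5) facing W
[2] after turn(right): (2, 5) facing N
[3] after move(4): (2, 9) facing N
[4] after move(4): (2, 9) facing N
[5] after move(2): (2, 9) facing N
[6] after move(2): (2, 9) facing N

(2, 9) facing N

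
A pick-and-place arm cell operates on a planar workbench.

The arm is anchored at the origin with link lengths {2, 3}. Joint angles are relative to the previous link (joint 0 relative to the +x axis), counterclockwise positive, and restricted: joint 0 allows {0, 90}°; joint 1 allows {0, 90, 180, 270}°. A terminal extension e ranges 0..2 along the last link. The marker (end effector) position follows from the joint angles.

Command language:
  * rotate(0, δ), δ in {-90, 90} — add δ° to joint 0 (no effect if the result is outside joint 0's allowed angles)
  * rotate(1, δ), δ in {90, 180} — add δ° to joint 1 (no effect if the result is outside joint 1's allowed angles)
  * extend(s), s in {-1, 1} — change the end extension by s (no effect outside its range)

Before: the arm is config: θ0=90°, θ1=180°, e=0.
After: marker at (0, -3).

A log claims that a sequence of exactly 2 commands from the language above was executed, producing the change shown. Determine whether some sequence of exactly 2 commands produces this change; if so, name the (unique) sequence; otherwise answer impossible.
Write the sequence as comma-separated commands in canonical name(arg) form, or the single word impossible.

extend(1), extend(1)

from: config: θ0=90°, θ1=180°, e=0
1. extend(1) → config: θ0=90°, θ1=180°, e=1
2. extend(1) → config: θ0=90°, θ1=180°, e=2
no rival 2-sequence matches.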